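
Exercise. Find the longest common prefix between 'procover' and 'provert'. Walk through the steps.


Compare from the start: 3 characters match: 'pro'. Mismatch at position 4: 'c' vs 'v'.

pro


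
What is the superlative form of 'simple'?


Apply superlative formation (ends in e: add -st): 'simple' -> 'simplest'.

simplest


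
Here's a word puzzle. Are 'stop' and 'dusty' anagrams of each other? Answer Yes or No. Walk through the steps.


Sorted letters of 'stop': 'opst'
Sorted letters of 'dusty': 'dstuy'
They do not match.

No


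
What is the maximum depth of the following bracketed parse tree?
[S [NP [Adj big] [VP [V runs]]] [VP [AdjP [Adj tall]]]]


Count bracket nesting levels:
'[' at pos 0: depth = 1
'[' at pos 3: depth = 2
'[' at pos 7: depth = 3
'[' at pos 17: depth = 3
'[' at pos 21: depth = 4
'[' at pos 32: depth = 2
'[' at pos 36: depth = 3
'[' at pos 42: depth = 4
Maximum depth reached: 4

4


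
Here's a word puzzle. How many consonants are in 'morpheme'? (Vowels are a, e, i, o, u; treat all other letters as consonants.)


Consonants in 'morpheme': m, r, p, h, m = 5 consonants.

5


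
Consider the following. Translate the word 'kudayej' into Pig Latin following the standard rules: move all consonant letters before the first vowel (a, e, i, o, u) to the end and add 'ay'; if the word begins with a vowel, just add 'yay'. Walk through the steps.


'kudayej': move consonant cluster 'k' to end and add 'ay': 'udayejkay'.

udayejkay


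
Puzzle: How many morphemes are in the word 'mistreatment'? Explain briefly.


Decomposition: mis- (prefix) + treat (root) + -ment (suffix) = 3 morpheme(s)

3 morphemes


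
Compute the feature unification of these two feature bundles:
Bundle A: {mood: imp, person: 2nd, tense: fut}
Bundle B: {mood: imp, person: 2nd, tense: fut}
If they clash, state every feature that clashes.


Compare features:
mood: A=imp vs B=imp -> unified: imp
person: A=2nd vs B=2nd -> unified: 2nd
tense: A=fut vs B=fut -> unified: fut
No clashes found.

Unified: {mood: imp, person: 2nd, tense: fut}


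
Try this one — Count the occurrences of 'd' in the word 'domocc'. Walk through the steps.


Letter 'd' in 'domocc': found at position(s) 1 = 1 occurrence(s).

1


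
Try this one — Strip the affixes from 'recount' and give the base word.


Remove prefix 're' from 'recount' to get root 'count'.

count


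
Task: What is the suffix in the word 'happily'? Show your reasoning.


The word 'happily' = 'happy' (root) + '-ly' (suffix). The suffix is '-ly'.

ly


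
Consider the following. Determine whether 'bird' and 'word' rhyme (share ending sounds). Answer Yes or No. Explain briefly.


Rime (stressed vowel + following sounds) of 'bird': -ird = /ɜːrd/
Rime of 'word': -ord = /ɜːrd/
/ɜːrd/ and /ɜːrd/ are the same ending sound, so the words rhyme.

Yes


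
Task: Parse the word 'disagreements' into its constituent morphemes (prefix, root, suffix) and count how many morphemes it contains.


Step 1: Identify prefix: 'dis' (meaning: not/apart)
Step 2: Identify root: 'agree'
Step 3: Identify suffix(es): 'ment, s'
Decomposition: dis- (prefix: not/apart) + agree (root) + -ment (suffix: action/result) + -s (plural)
Total morphemes: 4

4 morphemes (dis- (prefix: not/apart) + agree (root) + -ment (suffix: action/result) + -s (plural))


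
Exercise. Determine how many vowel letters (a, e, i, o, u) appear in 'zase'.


Vowels in 'zase': a, e = 2 vowels.

2


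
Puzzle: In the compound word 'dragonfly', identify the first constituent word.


Split 'dragonfly' into 'dragon' + 'fly'. The first part is 'dragon'.

dragon


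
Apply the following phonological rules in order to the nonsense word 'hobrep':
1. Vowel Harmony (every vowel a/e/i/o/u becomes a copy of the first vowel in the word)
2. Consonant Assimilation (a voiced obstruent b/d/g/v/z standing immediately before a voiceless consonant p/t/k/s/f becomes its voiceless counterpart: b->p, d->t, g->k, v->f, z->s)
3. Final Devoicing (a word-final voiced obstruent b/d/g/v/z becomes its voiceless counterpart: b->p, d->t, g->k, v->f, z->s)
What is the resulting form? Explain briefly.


Starting form: 'hobrep'
Rule 1: Vowel Harmony: all vowels become 'o' (matching first vowel). 'hobrep' -> 'hobrop'
Rule 2: Consonant Assimilation: no voiced obstruent (b/d/g/v/z) stands immediately before a voiceless consonant (p/t/k/s/f). No change.
Rule 3: Final Devoicing: final consonant 'p' is not one of the voiced obstruents b/d/g/v/z. No change.
Final form: 'hobrop'

hobrop


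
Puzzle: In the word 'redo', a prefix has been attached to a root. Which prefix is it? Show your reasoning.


The word 'redo' = 're' (prefix) + 'do' (root). The prefix is 're'.

re


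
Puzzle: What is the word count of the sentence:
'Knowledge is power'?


Split into words: Knowledge | is | power = 3 words.

3


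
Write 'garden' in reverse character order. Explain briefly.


Reverse 'garden' character by character: 'nedrag'.

nedrag


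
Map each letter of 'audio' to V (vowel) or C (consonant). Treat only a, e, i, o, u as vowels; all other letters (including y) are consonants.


Letter mapping: a = V, u = V, d = C, i = V, o = V.

VVCVV


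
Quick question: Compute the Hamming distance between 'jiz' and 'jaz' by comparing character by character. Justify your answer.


Alignment:
Position 1: 'j' vs 'j' = match
Position 2: 'i' vs 'a' = DIFFER
Position 3: 'z' vs 'z' = match
Total differences: 1

1


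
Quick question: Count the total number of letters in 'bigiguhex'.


Spell out 'bigiguhex' and number each letter: b(1), i(2), g(3), i(4), g(5), u(6), h(7), e(8), x(9). Total: 9 letters.

9


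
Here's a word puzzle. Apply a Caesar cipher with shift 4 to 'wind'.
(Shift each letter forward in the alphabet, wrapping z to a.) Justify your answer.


Shift each letter by 4: w -> a, i -> m, n -> r, d -> h. Result: 'amrh'.

amrh


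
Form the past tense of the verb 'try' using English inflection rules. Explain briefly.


Apply rule: Change -y to -ied. 'try' becomes 'tried'.

tried


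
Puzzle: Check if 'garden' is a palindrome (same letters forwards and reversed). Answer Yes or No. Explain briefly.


Forward: 'garden'
Reversed: 'nedrag'
They differ.

No


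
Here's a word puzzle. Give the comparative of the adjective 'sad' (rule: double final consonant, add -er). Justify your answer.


Apply comparative formation (double final consonant, add -er): 'sad' -> 'sadder'.

sadder


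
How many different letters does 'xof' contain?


Unique letters in 'xof': {f, o, x} = 3 distinct letters.

3


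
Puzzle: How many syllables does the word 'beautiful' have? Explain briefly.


Break 'beautiful' into syllables: beau-ti-ful -> beau | ti | ful = 3 syllables

3 syllables


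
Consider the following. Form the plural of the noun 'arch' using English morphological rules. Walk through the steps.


Apply rule: Add -es (sibilant/fricative ending). 'arch' becomes 'arches'.

arches


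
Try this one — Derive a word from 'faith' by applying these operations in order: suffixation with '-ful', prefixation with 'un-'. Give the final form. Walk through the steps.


Step 1: Add suffix '-ful' to 'faith' = 'faithful'
Step 2: Add prefix 'un-' to 'faithful' = 'unfaithful'

unfaithful


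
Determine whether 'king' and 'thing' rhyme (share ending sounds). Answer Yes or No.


Rime (stressed vowel + following sounds) of 'king': -ing = /ɪŋ/
Rime of 'thing': -ing = /ɪŋ/
/ɪŋ/ and /ɪŋ/ are the same ending sound, so the words rhyme.

Yes


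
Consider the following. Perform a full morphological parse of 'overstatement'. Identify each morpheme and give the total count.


Step 1: Identify prefix: 'over' (meaning: excessively)
Step 2: Identify root: 'state'
Step 3: Identify suffix(es): 'ment'
Decomposition: over- (prefix: excessively) + state (root) + -ment (suffix: action/result)
Total morphemes: 3

3 morphemes (over- (prefix: excessively) + state (root) + -ment (suffix: action/result))


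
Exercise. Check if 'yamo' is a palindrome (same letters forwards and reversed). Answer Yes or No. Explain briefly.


Forward: 'yamo'
Reversed: 'omay'
They differ.

No


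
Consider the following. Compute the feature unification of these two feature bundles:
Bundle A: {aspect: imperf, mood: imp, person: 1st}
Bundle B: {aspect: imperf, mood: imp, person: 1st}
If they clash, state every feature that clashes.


Compare features:
aspect: A=imperf vs B=imperf -> unified: imperf
mood: A=imp vs B=imp -> unified: imp
person: A=1st vs B=1st -> unified: 1st
No clashes found.

Unified: {aspect: imperf, mood: imp, person: 1st}


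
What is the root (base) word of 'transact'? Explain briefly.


Remove prefix 'trans' from 'transact' to get root 'act'.

act


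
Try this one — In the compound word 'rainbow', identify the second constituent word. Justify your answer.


Split 'rainbow' into 'rain' + 'bow'. The second part is 'bow'.

bow


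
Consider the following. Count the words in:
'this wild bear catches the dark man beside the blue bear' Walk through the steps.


Split into words: this | wild | bear | catches | the | dark | man | beside | the | blue | bear = 11 words.

11


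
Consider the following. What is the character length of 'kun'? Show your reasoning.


Spell out 'kun' and number each letter: k(1), u(2), n(3). Total: 3 letters.

3


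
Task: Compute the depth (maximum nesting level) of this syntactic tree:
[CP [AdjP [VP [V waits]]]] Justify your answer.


Count bracket nesting levels:
'[' at pos 0: depth = 1
'[' at pos 4: depth = 2
'[' at pos 10: depth = 3
'[' at pos 14: depth = 4
Maximum depth reached: 4

4


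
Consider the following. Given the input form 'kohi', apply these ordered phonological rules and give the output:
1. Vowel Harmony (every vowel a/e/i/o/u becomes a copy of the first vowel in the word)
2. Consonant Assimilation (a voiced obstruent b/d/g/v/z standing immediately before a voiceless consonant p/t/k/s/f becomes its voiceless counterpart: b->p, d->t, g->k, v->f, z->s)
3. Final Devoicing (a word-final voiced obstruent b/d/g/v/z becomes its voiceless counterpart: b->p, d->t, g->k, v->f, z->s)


Starting form: 'kohi'
Rule 1: Vowel Harmony: all vowels become 'o' (matching first vowel). 'kohi' -> 'koho'
Rule 2: Consonant Assimilation: no voiced obstruent (b/d/g/v/z) stands immediately before a voiceless consonant (p/t/k/s/f). No change.
Rule 3: Final Devoicing: the word ends in the vowel 'o', not a consonant. No change.
Final form: 'koho'

koho


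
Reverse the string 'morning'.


Reverse 'morning' character by character: 'gninrom'.

gninrom


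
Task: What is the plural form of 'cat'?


Apply rule: Add -s. 'cat' becomes 'cats'.

cats


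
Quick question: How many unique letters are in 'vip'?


Unique letters in 'vip': {i, p, v} = 3 distinct letters.

3


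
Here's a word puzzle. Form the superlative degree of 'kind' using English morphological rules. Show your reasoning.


Apply superlative formation (add -est): 'kind' -> 'kindest'.

kindest


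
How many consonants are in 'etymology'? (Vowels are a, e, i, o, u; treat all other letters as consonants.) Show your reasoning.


Consonants in 'etymology': t, y, m, l, g, y = 6 consonants.

6


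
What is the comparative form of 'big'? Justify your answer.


Apply comparative formation (double final consonant, add -er): 'big' -> 'bigger'.

bigger


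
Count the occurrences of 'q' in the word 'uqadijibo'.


Letter 'q' in 'uqadijibo': found at position(s) 2 = 1 occurrence(s).

1


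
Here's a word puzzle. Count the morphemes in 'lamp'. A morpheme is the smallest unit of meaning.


Decomposition: lamp (free morpheme) = 1 morpheme(s)

1 morphemes


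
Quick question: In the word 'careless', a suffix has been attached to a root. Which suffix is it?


The word 'careless' = 'care' (root) + '-less' (suffix). The suffix is '-less'.

less


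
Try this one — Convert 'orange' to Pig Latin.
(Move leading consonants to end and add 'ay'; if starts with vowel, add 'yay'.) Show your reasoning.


'orange' starts with a vowel, so add 'yay': 'orangeyay'.

orangeyay


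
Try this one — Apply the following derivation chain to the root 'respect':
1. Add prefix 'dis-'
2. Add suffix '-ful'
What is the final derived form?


Step 1: Add prefix 'dis-' to 'respect' = 'disrespect'
Step 2: Add suffix '-ful' to 'disrespect' = 'disrespectful'

disrespectful


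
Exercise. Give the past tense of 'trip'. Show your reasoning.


Apply rule: Double final consonant and add -ed. 'trip' becomes 'tripped'.

tripped


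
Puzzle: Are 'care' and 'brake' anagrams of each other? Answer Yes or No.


Sorted letters of 'care': 'acer'
Sorted letters of 'brake': 'abekr'
They do not match.

No


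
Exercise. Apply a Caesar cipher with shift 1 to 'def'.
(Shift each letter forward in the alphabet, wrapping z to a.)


Shift each letter by 1: d -> e, e -> f, f -> g. Result: 'efg'.

efg


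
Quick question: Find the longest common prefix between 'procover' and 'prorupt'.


Compare from the start: 3 characters match: 'pro'. Mismatch at position 4: 'c' vs 'r'.

pro


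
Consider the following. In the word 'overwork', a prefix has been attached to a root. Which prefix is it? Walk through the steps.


The word 'overwork' = 'over' (prefix) + 'work' (root). The prefix is 'over'.

over


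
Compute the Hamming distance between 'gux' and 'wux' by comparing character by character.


Alignment:
Position 1: 'g' vs 'w' = DIFFER
Position 2: 'u' vs 'u' = match
Position 3: 'x' vs 'x' = match
Total differences: 1

1


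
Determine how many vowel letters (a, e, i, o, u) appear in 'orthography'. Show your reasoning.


Vowels in 'orthography': o, o, a = 3 vowels.

3


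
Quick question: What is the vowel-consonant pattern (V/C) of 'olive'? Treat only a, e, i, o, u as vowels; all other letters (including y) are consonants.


Letter mapping: o = V, l = C, i = V, v = C, e = V.

VCVCV


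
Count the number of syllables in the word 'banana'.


Break 'banana' into syllables: ba-na-na -> ba | na | na = 3 syllables

3 syllables


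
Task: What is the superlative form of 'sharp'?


Apply superlative formation (add -est): 'sharp' -> 'sharpest'.

sharpest


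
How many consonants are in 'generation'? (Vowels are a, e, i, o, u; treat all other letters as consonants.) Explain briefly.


Consonants in 'generation': g, n, r, t, n = 5 consonants.

5


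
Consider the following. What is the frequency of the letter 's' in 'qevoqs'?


Letter 's' in 'qevoqs': found at position(s) 6 = 1 occurrence(s).

1


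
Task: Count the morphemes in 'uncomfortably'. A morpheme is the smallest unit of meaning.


Decomposition: un- (prefix) + comfort (root) + -able (suffix) + -ly (suffix) = 4 morpheme(s)

4 morphemes


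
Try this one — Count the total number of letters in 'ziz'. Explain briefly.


Spell out 'ziz' and number each letter: z(1), i(2), z(3). Total: 3 letters.

3


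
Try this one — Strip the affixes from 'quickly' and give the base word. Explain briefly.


Remove suffix '-ly' from 'quickly' to get root 'quick'.

quick


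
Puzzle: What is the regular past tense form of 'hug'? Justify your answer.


Apply rule: Double final consonant and add -ed. 'hug' becomes 'hugged'.

hugged


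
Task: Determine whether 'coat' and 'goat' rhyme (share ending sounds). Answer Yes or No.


Rime (stressed vowel + following sounds) of 'coat': -oat = /oʊt/
Rime of 'goat': -oat = /oʊt/
/oʊt/ and /oʊt/ are the same ending sound, so the words rhyme.

Yes


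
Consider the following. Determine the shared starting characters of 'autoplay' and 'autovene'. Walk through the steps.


Compare from the start: 4 characters match: 'auto'. Mismatch at position 5: 'p' vs 'v'.

auto


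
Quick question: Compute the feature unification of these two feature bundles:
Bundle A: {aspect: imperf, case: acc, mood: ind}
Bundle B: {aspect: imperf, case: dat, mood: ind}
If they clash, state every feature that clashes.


Compare features:
aspect: A=imperf vs B=imperf -> unified: imperf
case: A=acc vs B=dat -> CLASH
mood: A=ind vs B=ind -> unified: ind
Clash detected on feature 'case' (acc vs dat); unification fails.

CLASH on 'case' (acc vs dat)


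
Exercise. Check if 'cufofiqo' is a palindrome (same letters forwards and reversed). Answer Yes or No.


Forward: 'cufofiqo'
Reversed: 'oqifofuc'
They differ.

No


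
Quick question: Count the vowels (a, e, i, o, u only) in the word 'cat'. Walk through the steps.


Vowels in 'cat': a = 1 vowels.

1


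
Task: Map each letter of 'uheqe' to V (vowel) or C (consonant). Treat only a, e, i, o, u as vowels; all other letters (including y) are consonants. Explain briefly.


Letter mapping: u = V, h = C, e = V, q = C, e = V.

VCVCV


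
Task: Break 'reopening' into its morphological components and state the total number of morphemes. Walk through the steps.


Step 1: Identify prefix: 're' (meaning: again)
Step 2: Identify root: 'open'
Step 3: Identify suffix(es): 'ing'
Decomposition: re- (prefix: again) + open (root) + -ing (suffix: ongoing action)
Total morphemes: 3

3 morphemes (re- (prefix: again) + open (root) + -ing (suffix: ongoing action))


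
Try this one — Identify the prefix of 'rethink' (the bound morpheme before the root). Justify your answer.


The word 'rethink' = 're' (prefix) + 'think' (root). The prefix is 're'.

re


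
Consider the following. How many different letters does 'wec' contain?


Unique letters in 'wec': {c, e, w} = 3 distinct letters.

3


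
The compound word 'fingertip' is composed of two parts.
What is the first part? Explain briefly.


Split 'fingertip' into 'finger' + 'tip'. The first part is 'finger'.

finger


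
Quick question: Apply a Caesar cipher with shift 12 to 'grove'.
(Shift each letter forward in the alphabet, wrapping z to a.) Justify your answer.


Shift each letter by 12: g -> s, r -> d, o -> a, v -> h, e -> q. Result: 'sdahq'.

sdahq


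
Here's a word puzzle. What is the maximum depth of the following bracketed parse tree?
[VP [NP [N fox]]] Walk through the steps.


Count bracket nesting levels:
'[' at pos 0: depth = 1
'[' at pos 4: depth = 2
'[' at pos 8: depth = 3
Maximum depth reached: 3

3


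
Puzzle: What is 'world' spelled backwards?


Reverse 'world' character by character: 'dlrow'.

dlrow


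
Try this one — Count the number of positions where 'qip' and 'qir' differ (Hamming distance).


Alignment:
Position 1: 'q' vs 'q' = match
Position 2: 'i' vs 'i' = match
Position 3: 'p' vs 'r' = DIFFER
Total differences: 1

1


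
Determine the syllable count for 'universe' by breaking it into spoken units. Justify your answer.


Break 'universe' into syllables: u-ni-verse -> u | ni | verse = 3 syllables

3 syllables


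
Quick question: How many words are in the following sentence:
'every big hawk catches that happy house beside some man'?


Split into words: every | big | hawk | catches | that | happy | house | beside | some | man = 10 words.

10


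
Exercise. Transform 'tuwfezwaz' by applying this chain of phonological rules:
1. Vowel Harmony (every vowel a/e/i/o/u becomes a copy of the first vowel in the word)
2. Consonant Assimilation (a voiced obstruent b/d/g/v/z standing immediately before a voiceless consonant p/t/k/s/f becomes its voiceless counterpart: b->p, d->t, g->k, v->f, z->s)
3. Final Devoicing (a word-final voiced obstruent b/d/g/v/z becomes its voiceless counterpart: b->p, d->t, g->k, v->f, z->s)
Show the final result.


Starting form: 'tuwfezwaz'
Rule 1: Vowel Harmony: all vowels become 'u' (matching first vowel). 'tuwfezwaz' -> 'tuwfuzwuz'
Rule 2: Consonant Assimilation: no voiced obstruent (b/d/g/v/z) stands immediately before a voiceless consonant (p/t/k/s/f). No change.
Rule 3: Final Devoicing: word-final voiced obstruent 'z' becomes voiceless 's'. 'tuwfuzwuz' -> 'tuwfuzwus'
Final form: 'tuwfuzwus'

tuwfuzwus


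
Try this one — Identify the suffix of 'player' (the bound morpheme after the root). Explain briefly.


The word 'player' = 'play' (root) + '-er' (suffix). The suffix is '-er'.

er


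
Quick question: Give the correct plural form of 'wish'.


Apply rule: Add -es (sibilant/fricative ending). 'wish' becomes 'wishes'.

wishes


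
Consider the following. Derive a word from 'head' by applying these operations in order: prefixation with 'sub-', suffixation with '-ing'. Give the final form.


Step 1: Add prefix 'sub-' to 'head' = 'subhead'
Step 2: Add suffix '-ing' to 'subhead' = 'subheading'

subheading


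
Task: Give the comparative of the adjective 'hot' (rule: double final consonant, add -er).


Apply comparative formation (double final consonant, add -er): 'hot' -> 'hotter'.

hotter


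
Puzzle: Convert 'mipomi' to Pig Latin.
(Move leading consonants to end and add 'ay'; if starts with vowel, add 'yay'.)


'mipomi': move consonant cluster 'm' to end and add 'ay': 'ipomimay'.

ipomimay


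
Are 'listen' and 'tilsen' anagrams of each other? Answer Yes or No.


Sorted letters of 'listen': 'eilnst'
Sorted letters of 'tilsen': 'eilnst'
They match.

Yes


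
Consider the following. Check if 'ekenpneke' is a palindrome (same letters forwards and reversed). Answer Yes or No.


Forward: 'ekenpneke'
Reversed: 'ekenpneke'
They are identical.

Yes


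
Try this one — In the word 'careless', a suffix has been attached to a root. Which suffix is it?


The word 'careless' = 'care' (root) + '-less' (suffix). The suffix is '-less'.

less


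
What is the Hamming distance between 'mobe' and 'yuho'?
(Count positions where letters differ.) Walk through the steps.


Alignment:
Position 1: 'm' vs 'y' = DIFFER
Position 2: 'o' vs 'u' = DIFFER
Position 3: 'b' vs 'h' = DIFFER
Position 4: 'e' vs 'o' = DIFFER
Total differences: 4

4


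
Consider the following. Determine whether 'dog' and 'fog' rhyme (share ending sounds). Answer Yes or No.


Rime (stressed vowel + following sounds) of 'dog': -og = /ɒg/
Rime of 'fog': -og = /ɒg/
/ɒg/ and /ɒg/ are the same ending sound, so the words rhyme.

Yes


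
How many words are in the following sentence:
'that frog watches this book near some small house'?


Split into words: that | frog | watches | this | book | near | some | small | house = 9 words.

9


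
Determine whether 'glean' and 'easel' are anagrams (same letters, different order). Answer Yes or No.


Sorted letters of 'glean': 'aegln'
Sorted letters of 'easel': 'aeels'
They do not match.

No


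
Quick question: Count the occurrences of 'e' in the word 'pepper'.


Letter 'e' in 'pepper': found at position(s) 2, 5 = 2 occurrence(s).

2


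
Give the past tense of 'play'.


Apply rule: Add -ed. 'play' becomes 'played'.

played


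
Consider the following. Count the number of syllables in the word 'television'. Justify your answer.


Break 'television' into syllables: tel-e-vi-sion -> tel | e | vi | sion = 4 syllables

4 syllables


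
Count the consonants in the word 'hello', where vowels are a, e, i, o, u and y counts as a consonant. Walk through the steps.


Consonants in 'hello': h, l, l = 3 consonants.

3


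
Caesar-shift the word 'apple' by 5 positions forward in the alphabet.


Shift each letter by 5: a -> f, p -> u, p -> u, l -> q, e -> j. Result: 'fuuqj'.

fuuqj


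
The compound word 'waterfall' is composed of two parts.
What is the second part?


Split 'waterfall' into 'water' + 'fall'. The second part is 'fall'.

fall


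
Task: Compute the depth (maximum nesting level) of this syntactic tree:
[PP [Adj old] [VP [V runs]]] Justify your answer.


Count bracket nesting levels:
'[' at pos 0: depth = 1
'[' at pos 4: depth = 2
'[' at pos 14: depth = 2
'[' at pos 18: depth = 3
Maximum depth reached: 3

3


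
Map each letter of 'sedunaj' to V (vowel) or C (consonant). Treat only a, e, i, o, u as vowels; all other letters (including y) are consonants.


Letter mapping: s = C, e = V, d = C, u = V, n = C, a = V, j = C.

CVCVCVC


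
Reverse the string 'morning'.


Reverse 'morning' character by character: 'gninrom'.

gninrom


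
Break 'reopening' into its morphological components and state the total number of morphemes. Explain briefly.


Step 1: Identify prefix: 're' (meaning: again)
Step 2: Identify root: 'open'
Step 3: Identify suffix(es): 'ing'
Decomposition: re- (prefix: again) + open (root) + -ing (suffix: ongoing action)
Total morphemes: 3

3 morphemes (re- (prefix: again) + open (root) + -ing (suffix: ongoing action))


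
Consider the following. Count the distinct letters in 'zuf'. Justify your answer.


Unique letters in 'zuf': {f, u, z} = 3 distinct letters.

3


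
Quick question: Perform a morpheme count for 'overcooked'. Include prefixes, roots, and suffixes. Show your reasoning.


Decomposition: over- (prefix) + cook (root) + -ed (suffix) = 3 morpheme(s)

3 morphemes


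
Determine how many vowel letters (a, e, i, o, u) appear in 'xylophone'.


Vowels in 'xylophone': o, o, e = 3 vowels.

3


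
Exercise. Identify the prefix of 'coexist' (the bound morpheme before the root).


The word 'coexist' = 'co' (prefix) + 'exist' (root). The prefix is 'co'.

co


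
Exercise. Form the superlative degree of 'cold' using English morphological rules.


Apply superlative formation (add -est): 'cold' -> 'coldest'.

coldest


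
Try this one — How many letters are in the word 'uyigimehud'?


Spell out 'uyigimehud' and number each letter: u(1), y(2), i(3), g(4), i(5), m(6), e(7), h(8), u(9), d(10). Total: 10 letters.

10


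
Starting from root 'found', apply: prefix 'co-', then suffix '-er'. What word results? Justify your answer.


Step 1: Add prefix 'co-' to 'found' = 'cofound'
Step 2: Add suffix '-er' to 'cofound' = 'cofounder'

cofounder


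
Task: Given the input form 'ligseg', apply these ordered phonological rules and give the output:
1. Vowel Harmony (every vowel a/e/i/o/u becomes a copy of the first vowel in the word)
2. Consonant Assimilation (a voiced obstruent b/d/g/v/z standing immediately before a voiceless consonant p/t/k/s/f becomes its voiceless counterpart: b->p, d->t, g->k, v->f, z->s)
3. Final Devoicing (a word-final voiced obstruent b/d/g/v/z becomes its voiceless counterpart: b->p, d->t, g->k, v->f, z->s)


Starting form: 'ligseg'
Rule 1: Vowel Harmony: all vowels become 'i' (matching first vowel). 'ligseg' -> 'ligsig'
Rule 2: Consonant Assimilation: voiced obstruent before voiceless consonant becomes voiceless ('gs' -> 'ks'). 'ligsig' -> 'liksig'
Rule 3: Final Devoicing: word-final voiced obstruent 'g' becomes voiceless 'k'. 'liksig' -> 'liksik'
Final form: 'liksik'

liksik


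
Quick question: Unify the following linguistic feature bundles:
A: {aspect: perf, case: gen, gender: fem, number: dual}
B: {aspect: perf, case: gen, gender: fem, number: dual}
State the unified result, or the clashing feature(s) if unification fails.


Compare features:
aspect: A=perf vs B=perf -> unified: perf
case: A=gen vs B=gen -> unified: gen
gender: A=fem vs B=fem -> unified: fem
number: A=dual vs B=dual -> unified: dual
No clashes found.

Unified: {aspect: perf, case: gen, gender: fem, number: dual}


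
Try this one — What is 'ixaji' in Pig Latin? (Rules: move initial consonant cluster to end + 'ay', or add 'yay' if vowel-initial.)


'ixaji' starts with a vowel, so add 'yay': 'ixajiyay'.

ixajiyay


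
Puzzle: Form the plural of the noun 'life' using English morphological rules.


Apply rule: Change -fe to -ves. 'life' becomes 'lives'.

lives


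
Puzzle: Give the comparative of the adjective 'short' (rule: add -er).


Apply comparative formation (add -er): 'short' -> 'shorter'.

shorter


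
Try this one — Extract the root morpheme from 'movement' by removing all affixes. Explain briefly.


Remove suffix '-ment' from 'movement' to get root 'move'.

move


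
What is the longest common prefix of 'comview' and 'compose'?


Compare from the start: 3 characters match: 'com'. Mismatch at position 4: 'v' vs 'p'.

com


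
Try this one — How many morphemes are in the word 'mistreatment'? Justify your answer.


Decomposition: mis- (prefix) + treat (root) + -ment (suffix) = 3 morpheme(s)

3 morphemes


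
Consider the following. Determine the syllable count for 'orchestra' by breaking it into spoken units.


Break 'orchestra' into syllables: or-ches-tra -> or | ches | tra = 3 syllables

3 syllables


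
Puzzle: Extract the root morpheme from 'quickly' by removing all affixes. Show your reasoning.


Remove suffix '-ly' from 'quickly' to get root 'quick'.

quick


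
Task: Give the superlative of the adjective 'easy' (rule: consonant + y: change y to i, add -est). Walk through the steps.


Apply superlative formation (consonant + y: change y to i, add -est): 'easy' -> 'easiest'.

easiest


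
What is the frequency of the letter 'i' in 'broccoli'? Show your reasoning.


Letter 'i' in 'broccoli': found at position(s) 8 = 1 occurrence(s).

1


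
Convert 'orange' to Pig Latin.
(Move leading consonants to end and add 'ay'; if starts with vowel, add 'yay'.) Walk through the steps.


'orange' starts with a vowel, so add 'yay': 'orangeyay'.

orangeyay


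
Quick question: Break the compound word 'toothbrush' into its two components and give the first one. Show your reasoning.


Split 'toothbrush' into 'tooth' + 'brush'. The first part is 'tooth'.

tooth


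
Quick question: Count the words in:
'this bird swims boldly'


Split into words: this | bird | swims | boldly = 4 words.

4


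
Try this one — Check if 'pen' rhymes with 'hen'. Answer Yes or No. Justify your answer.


Rime (stressed vowel + following sounds) of 'pen': -en = /ɛn/
Rime of 'hen': -en = /ɛn/
/ɛn/ and /ɛn/ are the same ending sound, so the words rhyme.

Yes


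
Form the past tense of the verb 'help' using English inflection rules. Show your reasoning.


Apply rule: Add -ed. 'help' becomes 'helped'.

helped


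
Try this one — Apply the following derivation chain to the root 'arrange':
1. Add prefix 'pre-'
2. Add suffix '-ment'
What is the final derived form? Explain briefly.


Step 1: Add prefix 'pre-' to 'arrange' = 'prearrange'
Step 2: Add suffix '-ment' to 'prearrange' = 'prearrangement'

prearrangement


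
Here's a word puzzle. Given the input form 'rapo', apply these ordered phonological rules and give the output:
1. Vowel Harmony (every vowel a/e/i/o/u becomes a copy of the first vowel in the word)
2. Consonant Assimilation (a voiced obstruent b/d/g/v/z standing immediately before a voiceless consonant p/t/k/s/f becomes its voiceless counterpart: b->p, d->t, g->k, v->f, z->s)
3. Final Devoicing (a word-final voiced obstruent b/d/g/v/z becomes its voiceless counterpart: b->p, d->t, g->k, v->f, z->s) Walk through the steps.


Starting form: 'rapo'
Rule 1: Vowel Harmony: all vowels become 'a' (matching first vowel). 'rapo' -> 'rapa'
Rule 2: Consonant Assimilation: no voiced obstruent (b/d/g/v/z) stands immediately before a voiceless consonant (p/t/k/s/f). No change.
Rule 3: Final Devoicing: the word ends in the vowel 'a', not a consonant. No change.
Final form: 'rapa'

rapa


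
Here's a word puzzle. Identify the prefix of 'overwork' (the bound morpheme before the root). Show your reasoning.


The word 'overwork' = 'over' (prefix) + 'work' (root). The prefix is 'over'.

over


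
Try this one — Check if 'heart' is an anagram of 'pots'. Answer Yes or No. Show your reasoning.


Sorted letters of 'heart': 'aehrt'
Sorted letters of 'pots': 'opst'
They do not match.

No


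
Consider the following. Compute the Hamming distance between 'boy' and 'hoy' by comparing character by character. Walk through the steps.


Alignment:
Position 1: 'b' vs 'h' = DIFFER
Position 2: 'o' vs 'o' = match
Position 3: 'y' vs 'y' = match
Total differences: 1

1


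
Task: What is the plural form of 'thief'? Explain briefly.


Apply rule: Change -f to -ves. 'thief' becomes 'thieves'.

thieves


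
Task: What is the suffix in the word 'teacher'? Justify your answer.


The word 'teacher' = 'teach' (root) + '-er' (suffix). The suffix is '-er'.

er


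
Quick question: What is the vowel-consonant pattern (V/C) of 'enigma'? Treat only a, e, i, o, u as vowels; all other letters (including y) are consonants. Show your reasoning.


Letter mapping: e = V, n = C, i = V, g = C, m = C, a = V.

VCVCCV


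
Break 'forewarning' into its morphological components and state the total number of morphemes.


Step 1: Identify prefix: 'fore' (meaning: before/front)
Step 2: Identify root: 'warn'
Step 3: Identify suffix(es): 'ing'
Decomposition: fore- (prefix: before/front) + warn (root) + -ing (suffix: ongoing action)
Total morphemes: 3

3 morphemes (fore- (prefix: before/front) + warn (root) + -ing (suffix: ongoing action))


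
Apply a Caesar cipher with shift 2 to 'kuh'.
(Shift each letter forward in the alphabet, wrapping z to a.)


Shift each letter by 2: k -> m, u -> w, h -> j. Result: 'mwj'.

mwj


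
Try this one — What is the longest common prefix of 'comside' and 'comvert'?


Compare from the start: 3 characters match: 'com'. Mismatch at position 4: 's' vs 'v'.

com


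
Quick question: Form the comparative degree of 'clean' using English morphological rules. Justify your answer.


Apply comparative formation (add -er): 'clean' -> 'cleaner'.

cleaner


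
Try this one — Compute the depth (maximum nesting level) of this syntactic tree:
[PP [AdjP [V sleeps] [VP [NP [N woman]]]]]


Count bracket nesting levels:
'[' at pos 0: depth = 1
'[' at pos 4: depth = 2
'[' at pos 10: depth = 3
'[' at pos 21: depth = 3
'[' at pos 25: depth = 4
'[' at pos 29: depth = 5
Maximum depth reached: 5

5


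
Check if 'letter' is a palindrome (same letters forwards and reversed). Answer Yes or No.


Forward: 'letter'
Reversed: 'rettel'
They differ.

No


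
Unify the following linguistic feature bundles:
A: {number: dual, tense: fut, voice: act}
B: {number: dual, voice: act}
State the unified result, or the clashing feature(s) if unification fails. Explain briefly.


Compare features:
number: A=dual vs B=dual -> unified: dual
tense: A=fut vs B=_ -> unified: fut
voice: A=act vs B=act -> unified: act
No clashes found.

Unified: {number: dual, tense: fut, voice: act}


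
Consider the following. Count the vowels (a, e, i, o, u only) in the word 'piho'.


Vowels in 'piho': i, o = 2 vowels.

2


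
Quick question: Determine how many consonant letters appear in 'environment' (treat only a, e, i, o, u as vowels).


Consonants in 'environment': n, v, r, n, m, n, t = 7 consonants.

7


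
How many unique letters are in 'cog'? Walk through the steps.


Unique letters in 'cog': {c, g, o} = 3 distinct letters.

3


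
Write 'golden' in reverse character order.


Reverse 'golden' character by character: 'nedlog'.

nedlog


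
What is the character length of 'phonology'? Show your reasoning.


Spell out 'phonology' and number each letter: p(1), h(2), o(3), n(4), o(5), l(6), o(7), g(8), y(9). Total: 9 letters.

9


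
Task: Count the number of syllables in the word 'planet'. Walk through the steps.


Break 'planet' into syllables: plan-et -> plan | et = 2 syllables

2 syllables


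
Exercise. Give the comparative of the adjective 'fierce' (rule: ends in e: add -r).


Apply comparative formation (ends in e: add -r): 'fierce' -> 'fiercer'.

fiercer


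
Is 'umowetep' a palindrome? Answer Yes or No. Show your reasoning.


Forward: 'umowetep'
Reversed: 'petewomu'
They differ.

No


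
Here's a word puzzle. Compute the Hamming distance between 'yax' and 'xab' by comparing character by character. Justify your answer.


Alignment:
Position 1: 'y' vs 'x' = DIFFER
Position 2: 'a' vs 'a' = match
Position 3: 'x' vs 'b' = DIFFER
Total differences: 2

2


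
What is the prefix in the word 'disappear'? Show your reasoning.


The word 'disappear' = 'dis' (prefix) + 'appear' (root). The prefix is 'dis'.

dis


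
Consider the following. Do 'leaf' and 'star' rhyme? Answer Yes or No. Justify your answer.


Rime (stressed vowel + following sounds) of 'leaf': -eaf = /iːf/
Rime of 'star': -ar = /ɑːr/
/iːf/ and /ɑːr/ are different ending sounds, so the words do not rhyme.

No


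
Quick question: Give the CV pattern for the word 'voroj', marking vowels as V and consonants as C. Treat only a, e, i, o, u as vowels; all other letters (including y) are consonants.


Letter mapping: v = C, o = V, r = C, o = V, j = C.

CVCVC


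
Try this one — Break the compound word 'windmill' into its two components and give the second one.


Split 'windmill' into 'wind' + 'mill'. The second part is 'mill'.

mill


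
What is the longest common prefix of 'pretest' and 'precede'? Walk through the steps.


Compare from the start: 3 characters match: 'pre'. Mismatch at position 4: 't' vs 'c'.

pre


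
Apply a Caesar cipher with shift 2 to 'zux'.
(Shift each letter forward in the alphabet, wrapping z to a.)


Shift each letter by 2: z -> b, u -> w, x -> z. Result: 'bwz'.

bwz


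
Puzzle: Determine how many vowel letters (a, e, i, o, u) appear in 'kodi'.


Vowels in 'kodi': o, i = 2 vowels.

2


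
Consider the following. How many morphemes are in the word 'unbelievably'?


Decomposition: un- (prefix) + believe (root) + -able (suffix) + -ly (suffix) = 4 morpheme(s)

4 morphemes


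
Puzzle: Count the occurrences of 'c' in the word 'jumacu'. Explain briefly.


Letter 'c' in 'jumacu': found at position(s) 5 = 1 occurrence(s).

1


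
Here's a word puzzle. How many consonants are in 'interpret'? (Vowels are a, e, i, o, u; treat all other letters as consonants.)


Consonants in 'interpret': n, t, r, p, r, t = 6 consonants.

6


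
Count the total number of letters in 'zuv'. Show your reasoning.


Spell out 'zuv' and number each letter: z(1), u(2), v(3). Total: 3 letters.

3


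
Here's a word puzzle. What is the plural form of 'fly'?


Apply rule: Change -y to -ies (consonant + y). 'fly' becomes 'flies'.

flies


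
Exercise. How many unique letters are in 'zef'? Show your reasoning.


Unique letters in 'zef': {e, f, z} = 3 distinct letters.

3


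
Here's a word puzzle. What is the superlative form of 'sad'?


Apply superlative formation (double final consonant, add -est): 'sad' -> 'saddest'.

saddest


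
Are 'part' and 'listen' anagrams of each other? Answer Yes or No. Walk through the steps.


Sorted letters of 'part': 'aprt'
Sorted letters of 'listen': 'eilnst'
They do not match.

No


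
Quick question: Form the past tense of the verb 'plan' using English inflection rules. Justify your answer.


Apply rule: Double final consonant and add -ed. 'plan' becomes 'planned'.

planned


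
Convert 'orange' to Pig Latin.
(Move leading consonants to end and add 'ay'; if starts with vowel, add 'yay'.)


'orange' starts with a vowel, so add 'yay': 'orangeyay'.

orangeyay


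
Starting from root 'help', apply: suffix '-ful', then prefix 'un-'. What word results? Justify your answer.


Step 1: Add suffix '-ful' to 'help' = 'helpful'
Step 2: Add prefix 'un-' to 'helpful' = 'unhelpful'

unhelpful


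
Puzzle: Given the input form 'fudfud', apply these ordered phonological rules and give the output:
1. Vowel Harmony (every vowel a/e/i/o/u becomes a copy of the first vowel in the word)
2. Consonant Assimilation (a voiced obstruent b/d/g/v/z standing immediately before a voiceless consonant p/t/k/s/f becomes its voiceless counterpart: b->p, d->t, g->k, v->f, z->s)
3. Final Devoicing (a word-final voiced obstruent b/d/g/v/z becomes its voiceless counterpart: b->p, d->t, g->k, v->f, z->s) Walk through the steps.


Starting form: 'fudfud'
Rule 1: Vowel Harmony: all vowels already match. No change.
Rule 2: Consonant Assimilation: voiced obstruent before voiceless consonant becomes voiceless ('df' -> 'tf'). 'fudfud' -> 'futfud'
Rule 3: Final Devoicing: word-final voiced obstruent 'd' becomes voiceless 't'. 'futfud' -> 'futfut'
Final form: 'futfut'

futfut
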